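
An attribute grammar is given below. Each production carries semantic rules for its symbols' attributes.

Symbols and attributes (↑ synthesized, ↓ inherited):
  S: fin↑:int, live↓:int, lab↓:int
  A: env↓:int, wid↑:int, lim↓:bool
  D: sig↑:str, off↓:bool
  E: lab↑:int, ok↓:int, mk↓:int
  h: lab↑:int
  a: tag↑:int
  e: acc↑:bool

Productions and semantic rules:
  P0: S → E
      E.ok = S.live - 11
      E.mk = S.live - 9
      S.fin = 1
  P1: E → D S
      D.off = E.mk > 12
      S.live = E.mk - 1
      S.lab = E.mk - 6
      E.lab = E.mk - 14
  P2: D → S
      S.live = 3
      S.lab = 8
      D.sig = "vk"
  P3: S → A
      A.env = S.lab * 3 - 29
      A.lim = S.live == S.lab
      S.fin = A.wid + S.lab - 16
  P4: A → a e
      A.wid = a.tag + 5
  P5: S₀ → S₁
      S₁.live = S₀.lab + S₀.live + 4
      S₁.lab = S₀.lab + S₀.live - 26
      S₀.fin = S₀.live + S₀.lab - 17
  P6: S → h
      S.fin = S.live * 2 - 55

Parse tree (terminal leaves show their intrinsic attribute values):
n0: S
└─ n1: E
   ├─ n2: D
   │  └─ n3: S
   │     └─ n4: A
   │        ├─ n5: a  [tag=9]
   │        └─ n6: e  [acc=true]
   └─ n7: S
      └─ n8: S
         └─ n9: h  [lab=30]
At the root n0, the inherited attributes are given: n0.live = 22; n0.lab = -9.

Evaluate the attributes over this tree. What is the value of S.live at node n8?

23

1. n0.live = 22  [given at root]
2. n0.lab = -9  [given at root]
3. n1.ok = 11  [S.live - 11]
4. n1.mk = 13  [S.live - 9]
5. n2.off = true  [E.mk > 12]
6. n3.live = 3  [3]
7. n3.lab = 8  [8]
8. n4.env = -5  [S.lab * 3 - 29]
9. n4.lim = false  [S.live == S.lab]
10. n5.tag = 9  [terminal]
11. n6.acc = true  [terminal]
12. n4.wid = 14  [a.tag + 5]
13. n3.fin = 6  [A.wid + S.lab - 16]
14. n2.sig = "vk"  ["vk"]
15. n7.live = 12  [E.mk - 1]
16. n7.lab = 7  [E.mk - 6]
17. n8.live = 23  [S₀.lab + S₀.live + 4]
18. n8.lab = -7  [S₀.lab + S₀.live - 26]
19. n9.lab = 30  [terminal]
20. n8.fin = -9  [S.live * 2 - 55]
21. n7.fin = 2  [S₀.live + S₀.lab - 17]
22. n1.lab = -1  [E.mk - 14]
23. n0.fin = 1  [1]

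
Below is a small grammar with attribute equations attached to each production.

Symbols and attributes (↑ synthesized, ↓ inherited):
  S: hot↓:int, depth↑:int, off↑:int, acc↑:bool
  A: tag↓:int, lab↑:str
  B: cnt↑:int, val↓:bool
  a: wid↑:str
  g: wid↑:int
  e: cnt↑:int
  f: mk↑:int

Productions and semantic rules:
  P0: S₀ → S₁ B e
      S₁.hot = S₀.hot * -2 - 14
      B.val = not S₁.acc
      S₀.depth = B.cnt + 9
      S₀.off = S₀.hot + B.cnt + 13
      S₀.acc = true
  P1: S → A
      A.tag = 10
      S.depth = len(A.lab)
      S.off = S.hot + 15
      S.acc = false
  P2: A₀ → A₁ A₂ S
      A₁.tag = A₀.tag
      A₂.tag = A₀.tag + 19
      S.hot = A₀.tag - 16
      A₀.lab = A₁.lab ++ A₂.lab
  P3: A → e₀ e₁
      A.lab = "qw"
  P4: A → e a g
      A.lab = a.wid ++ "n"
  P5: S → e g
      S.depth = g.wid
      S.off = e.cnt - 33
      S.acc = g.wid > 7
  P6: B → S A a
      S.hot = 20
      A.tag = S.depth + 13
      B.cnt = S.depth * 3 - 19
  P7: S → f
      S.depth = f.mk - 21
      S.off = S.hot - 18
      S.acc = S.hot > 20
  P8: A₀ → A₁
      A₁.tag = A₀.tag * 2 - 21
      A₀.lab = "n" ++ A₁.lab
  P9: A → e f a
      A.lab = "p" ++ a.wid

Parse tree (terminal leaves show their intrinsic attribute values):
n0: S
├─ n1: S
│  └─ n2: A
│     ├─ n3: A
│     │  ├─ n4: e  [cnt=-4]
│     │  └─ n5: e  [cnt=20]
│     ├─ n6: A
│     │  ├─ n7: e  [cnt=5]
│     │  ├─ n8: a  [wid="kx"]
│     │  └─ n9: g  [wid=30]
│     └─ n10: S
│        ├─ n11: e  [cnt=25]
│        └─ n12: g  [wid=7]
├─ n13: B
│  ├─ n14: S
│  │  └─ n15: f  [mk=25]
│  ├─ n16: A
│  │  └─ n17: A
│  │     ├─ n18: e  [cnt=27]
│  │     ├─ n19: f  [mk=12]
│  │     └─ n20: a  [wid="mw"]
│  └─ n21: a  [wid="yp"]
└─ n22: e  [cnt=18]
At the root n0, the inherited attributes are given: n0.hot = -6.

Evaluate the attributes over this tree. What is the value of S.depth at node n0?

1. n0.hot = -6  [given at root]
2. n1.hot = -2  [S₀.hot * -2 - 14]
3. n2.tag = 10  [10]
4. n3.tag = 10  [A₀.tag]
5. n4.cnt = -4  [terminal]
6. n5.cnt = 20  [terminal]
7. n3.lab = "qw"  ["qw"]
8. n6.tag = 29  [A₀.tag + 19]
9. n7.cnt = 5  [terminal]
10. n8.wid = "kx"  [terminal]
11. n9.wid = 30  [terminal]
12. n6.lab = "kxn"  [a.wid ++ "n"]
13. n10.hot = -6  [A₀.tag - 16]
14. n11.cnt = 25  [terminal]
15. n12.wid = 7  [terminal]
16. n10.depth = 7  [g.wid]
17. n10.off = -8  [e.cnt - 33]
18. n10.acc = false  [g.wid > 7]
19. n2.lab = "qwkxn"  [A₁.lab ++ A₂.lab]
20. n1.depth = 5  [len(A.lab)]
21. n1.off = 13  [S.hot + 15]
22. n1.acc = false  [false]
23. n13.val = true  [not S₁.acc]
24. n14.hot = 20  [20]
25. n15.mk = 25  [terminal]
26. n14.depth = 4  [f.mk - 21]
27. n14.off = 2  [S.hot - 18]
28. n14.acc = false  [S.hot > 20]
29. n16.tag = 17  [S.depth + 13]
30. n17.tag = 13  [A₀.tag * 2 - 21]
31. n18.cnt = 27  [terminal]
32. n19.mk = 12  [terminal]
33. n20.wid = "mw"  [terminal]
34. n17.lab = "pmw"  ["p" ++ a.wid]
35. n16.lab = "npmw"  ["n" ++ A₁.lab]
36. n21.wid = "yp"  [terminal]
37. n13.cnt = -7  [S.depth * 3 - 19]
38. n22.cnt = 18  [terminal]
39. n0.depth = 2  [B.cnt + 9]
40. n0.off = 0  [S₀.hot + B.cnt + 13]
41. n0.acc = true  [true]

2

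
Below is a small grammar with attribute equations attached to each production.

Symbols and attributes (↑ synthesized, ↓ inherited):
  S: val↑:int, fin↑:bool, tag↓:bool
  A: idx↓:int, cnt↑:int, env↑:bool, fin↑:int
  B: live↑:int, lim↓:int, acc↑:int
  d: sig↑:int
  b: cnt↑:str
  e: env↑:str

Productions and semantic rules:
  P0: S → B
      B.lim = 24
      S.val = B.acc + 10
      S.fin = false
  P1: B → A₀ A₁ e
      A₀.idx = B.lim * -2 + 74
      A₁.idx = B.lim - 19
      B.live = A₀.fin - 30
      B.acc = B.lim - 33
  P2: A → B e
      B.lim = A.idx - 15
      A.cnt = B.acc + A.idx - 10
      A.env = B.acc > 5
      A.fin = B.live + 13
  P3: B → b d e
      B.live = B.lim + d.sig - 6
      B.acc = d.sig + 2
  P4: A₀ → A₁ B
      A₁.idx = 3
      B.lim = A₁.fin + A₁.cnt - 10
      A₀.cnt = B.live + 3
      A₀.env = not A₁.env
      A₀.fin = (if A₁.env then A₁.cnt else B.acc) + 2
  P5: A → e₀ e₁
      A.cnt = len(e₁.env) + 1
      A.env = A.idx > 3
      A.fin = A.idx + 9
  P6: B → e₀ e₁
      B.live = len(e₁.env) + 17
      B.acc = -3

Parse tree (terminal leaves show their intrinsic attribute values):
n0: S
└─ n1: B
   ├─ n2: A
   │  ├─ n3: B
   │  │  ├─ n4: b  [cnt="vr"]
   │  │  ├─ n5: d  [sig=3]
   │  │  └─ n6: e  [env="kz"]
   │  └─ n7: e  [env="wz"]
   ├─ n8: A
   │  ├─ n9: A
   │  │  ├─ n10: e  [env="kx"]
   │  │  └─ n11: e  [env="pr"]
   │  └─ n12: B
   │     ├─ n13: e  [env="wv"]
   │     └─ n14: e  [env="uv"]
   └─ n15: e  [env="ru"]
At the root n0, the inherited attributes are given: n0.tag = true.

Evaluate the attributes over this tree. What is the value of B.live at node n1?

1. n0.tag = true  [given at root]
2. n1.lim = 24  [24]
3. n2.idx = 26  [B.lim * -2 + 74]
4. n3.lim = 11  [A.idx - 15]
5. n4.cnt = "vr"  [terminal]
6. n5.sig = 3  [terminal]
7. n6.env = "kz"  [terminal]
8. n3.live = 8  [B.lim + d.sig - 6]
9. n3.acc = 5  [d.sig + 2]
10. n7.env = "wz"  [terminal]
11. n2.cnt = 21  [B.acc + A.idx - 10]
12. n2.env = false  [B.acc > 5]
13. n2.fin = 21  [B.live + 13]
14. n8.idx = 5  [B.lim - 19]
15. n9.idx = 3  [3]
16. n10.env = "kx"  [terminal]
17. n11.env = "pr"  [terminal]
18. n9.cnt = 3  [len(e₁.env) + 1]
19. n9.env = false  [A.idx > 3]
20. n9.fin = 12  [A.idx + 9]
21. n12.lim = 5  [A₁.fin + A₁.cnt - 10]
22. n13.env = "wv"  [terminal]
23. n14.env = "uv"  [terminal]
24. n12.live = 19  [len(e₁.env) + 17]
25. n12.acc = -3  [-3]
26. n8.cnt = 22  [B.live + 3]
27. n8.env = true  [not A₁.env]
28. n8.fin = -1  [(if A₁.env then A₁.cnt else B.acc) + 2]
29. n15.env = "ru"  [terminal]
30. n1.live = -9  [A₀.fin - 30]
31. n1.acc = -9  [B.lim - 33]
32. n0.val = 1  [B.acc + 10]
33. n0.fin = false  [false]

-9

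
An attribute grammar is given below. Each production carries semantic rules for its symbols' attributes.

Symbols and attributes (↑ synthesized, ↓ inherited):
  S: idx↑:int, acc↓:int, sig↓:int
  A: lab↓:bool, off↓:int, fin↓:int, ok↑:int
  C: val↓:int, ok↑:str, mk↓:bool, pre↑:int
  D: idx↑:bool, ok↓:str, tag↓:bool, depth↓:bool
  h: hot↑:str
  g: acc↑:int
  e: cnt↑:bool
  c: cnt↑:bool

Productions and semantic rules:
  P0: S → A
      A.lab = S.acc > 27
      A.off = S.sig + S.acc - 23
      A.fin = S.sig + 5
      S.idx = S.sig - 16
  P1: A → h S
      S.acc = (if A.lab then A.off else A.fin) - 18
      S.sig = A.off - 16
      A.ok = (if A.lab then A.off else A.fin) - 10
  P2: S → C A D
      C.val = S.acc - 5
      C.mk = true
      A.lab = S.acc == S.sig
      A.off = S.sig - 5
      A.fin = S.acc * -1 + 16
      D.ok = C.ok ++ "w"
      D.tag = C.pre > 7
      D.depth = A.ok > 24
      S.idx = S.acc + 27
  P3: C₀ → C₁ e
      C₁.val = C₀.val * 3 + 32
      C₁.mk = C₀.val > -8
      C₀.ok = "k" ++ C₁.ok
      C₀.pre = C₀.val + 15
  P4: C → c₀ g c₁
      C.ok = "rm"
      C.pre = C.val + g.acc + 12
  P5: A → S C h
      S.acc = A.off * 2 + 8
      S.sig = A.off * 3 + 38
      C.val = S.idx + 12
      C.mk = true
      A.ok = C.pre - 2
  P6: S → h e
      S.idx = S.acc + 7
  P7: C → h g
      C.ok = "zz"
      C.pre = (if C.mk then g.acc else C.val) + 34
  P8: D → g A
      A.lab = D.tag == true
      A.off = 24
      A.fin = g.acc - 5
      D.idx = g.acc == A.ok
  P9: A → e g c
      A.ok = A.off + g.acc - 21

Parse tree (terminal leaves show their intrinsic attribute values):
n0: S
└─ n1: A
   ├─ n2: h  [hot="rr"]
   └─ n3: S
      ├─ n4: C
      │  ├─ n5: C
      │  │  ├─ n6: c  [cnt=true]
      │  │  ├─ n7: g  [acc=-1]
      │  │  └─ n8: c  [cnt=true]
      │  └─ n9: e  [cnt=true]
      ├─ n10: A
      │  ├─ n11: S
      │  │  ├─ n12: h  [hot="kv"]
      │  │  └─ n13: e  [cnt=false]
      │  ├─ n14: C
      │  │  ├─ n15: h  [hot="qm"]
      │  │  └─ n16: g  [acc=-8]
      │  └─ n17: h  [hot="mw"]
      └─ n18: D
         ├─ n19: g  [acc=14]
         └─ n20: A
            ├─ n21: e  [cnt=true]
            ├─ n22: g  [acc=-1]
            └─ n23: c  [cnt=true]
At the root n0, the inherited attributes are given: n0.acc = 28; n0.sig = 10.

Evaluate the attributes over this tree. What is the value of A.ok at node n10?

1. n0.acc = 28  [given at root]
2. n0.sig = 10  [given at root]
3. n1.lab = true  [S.acc > 27]
4. n1.off = 15  [S.sig + S.acc - 23]
5. n1.fin = 15  [S.sig + 5]
6. n2.hot = "rr"  [terminal]
7. n3.acc = -3  [(if A.lab then A.off else A.fin) - 18]
8. n3.sig = -1  [A.off - 16]
9. n4.val = -8  [S.acc - 5]
10. n4.mk = true  [true]
11. n5.val = 8  [C₀.val * 3 + 32]
12. n5.mk = false  [C₀.val > -8]
13. n6.cnt = true  [terminal]
14. n7.acc = -1  [terminal]
15. n8.cnt = true  [terminal]
16. n5.ok = "rm"  ["rm"]
17. n5.pre = 19  [C.val + g.acc + 12]
18. n9.cnt = true  [terminal]
19. n4.ok = "krm"  ["k" ++ C₁.ok]
20. n4.pre = 7  [C₀.val + 15]
21. n10.lab = false  [S.acc == S.sig]
22. n10.off = -6  [S.sig - 5]
23. n10.fin = 19  [S.acc * -1 + 16]
24. n11.acc = -4  [A.off * 2 + 8]
25. n11.sig = 20  [A.off * 3 + 38]
26. n12.hot = "kv"  [terminal]
27. n13.cnt = false  [terminal]
28. n11.idx = 3  [S.acc + 7]
29. n14.val = 15  [S.idx + 12]
30. n14.mk = true  [true]
31. n15.hot = "qm"  [terminal]
32. n16.acc = -8  [terminal]
33. n14.ok = "zz"  ["zz"]
34. n14.pre = 26  [(if C.mk then g.acc else C.val) + 34]
35. n17.hot = "mw"  [terminal]
36. n10.ok = 24  [C.pre - 2]
37. n18.ok = "krmw"  [C.ok ++ "w"]
38. n18.tag = false  [C.pre > 7]
39. n18.depth = false  [A.ok > 24]
40. n19.acc = 14  [terminal]
41. n20.lab = false  [D.tag == true]
42. n20.off = 24  [24]
43. n20.fin = 9  [g.acc - 5]
44. n21.cnt = true  [terminal]
45. n22.acc = -1  [terminal]
46. n23.cnt = true  [terminal]
47. n20.ok = 2  [A.off + g.acc - 21]
48. n18.idx = false  [g.acc == A.ok]
49. n3.idx = 24  [S.acc + 27]
50. n1.ok = 5  [(if A.lab then A.off else A.fin) - 10]
51. n0.idx = -6  [S.sig - 16]

24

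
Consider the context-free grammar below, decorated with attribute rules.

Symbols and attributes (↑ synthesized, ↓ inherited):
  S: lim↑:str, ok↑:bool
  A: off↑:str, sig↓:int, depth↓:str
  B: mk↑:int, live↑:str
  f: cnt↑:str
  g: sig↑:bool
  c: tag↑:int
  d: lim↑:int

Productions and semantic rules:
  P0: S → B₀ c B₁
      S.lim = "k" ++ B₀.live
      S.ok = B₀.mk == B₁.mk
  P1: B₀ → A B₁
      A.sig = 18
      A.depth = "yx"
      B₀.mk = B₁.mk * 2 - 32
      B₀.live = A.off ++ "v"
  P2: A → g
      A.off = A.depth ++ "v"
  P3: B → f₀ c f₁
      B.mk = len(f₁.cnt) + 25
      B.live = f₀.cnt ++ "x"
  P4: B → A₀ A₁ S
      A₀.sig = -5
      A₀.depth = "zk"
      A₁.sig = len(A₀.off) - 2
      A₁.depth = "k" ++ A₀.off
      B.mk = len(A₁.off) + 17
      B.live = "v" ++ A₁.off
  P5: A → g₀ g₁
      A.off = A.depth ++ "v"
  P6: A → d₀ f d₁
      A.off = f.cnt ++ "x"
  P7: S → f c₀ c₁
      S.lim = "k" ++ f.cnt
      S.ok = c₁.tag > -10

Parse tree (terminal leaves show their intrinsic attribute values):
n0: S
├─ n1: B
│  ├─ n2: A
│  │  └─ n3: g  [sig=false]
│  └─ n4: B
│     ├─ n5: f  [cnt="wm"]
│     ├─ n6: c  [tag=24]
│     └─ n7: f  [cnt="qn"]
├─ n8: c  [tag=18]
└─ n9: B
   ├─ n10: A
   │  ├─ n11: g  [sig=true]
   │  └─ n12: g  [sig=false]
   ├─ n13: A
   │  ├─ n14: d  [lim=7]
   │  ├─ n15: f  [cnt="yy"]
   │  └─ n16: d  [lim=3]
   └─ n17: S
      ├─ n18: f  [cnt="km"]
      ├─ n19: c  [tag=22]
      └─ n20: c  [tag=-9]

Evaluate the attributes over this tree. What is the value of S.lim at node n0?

"kyxvv"

1. n2.sig = 18  [18]
2. n2.depth = "yx"  ["yx"]
3. n3.sig = false  [terminal]
4. n2.off = "yxv"  [A.depth ++ "v"]
5. n5.cnt = "wm"  [terminal]
6. n6.tag = 24  [terminal]
7. n7.cnt = "qn"  [terminal]
8. n4.mk = 27  [len(f₁.cnt) + 25]
9. n4.live = "wmx"  [f₀.cnt ++ "x"]
10. n1.mk = 22  [B₁.mk * 2 - 32]
11. n1.live = "yxvv"  [A.off ++ "v"]
12. n8.tag = 18  [terminal]
13. n10.sig = -5  [-5]
14. n10.depth = "zk"  ["zk"]
15. n11.sig = true  [terminal]
16. n12.sig = false  [terminal]
17. n10.off = "zkv"  [A.depth ++ "v"]
18. n13.sig = 1  [len(A₀.off) - 2]
19. n13.depth = "kzkv"  ["k" ++ A₀.off]
20. n14.lim = 7  [terminal]
21. n15.cnt = "yy"  [terminal]
22. n16.lim = 3  [terminal]
23. n13.off = "yyx"  [f.cnt ++ "x"]
24. n18.cnt = "km"  [terminal]
25. n19.tag = 22  [terminal]
26. n20.tag = -9  [terminal]
27. n17.lim = "kkm"  ["k" ++ f.cnt]
28. n17.ok = true  [c₁.tag > -10]
29. n9.mk = 20  [len(A₁.off) + 17]
30. n9.live = "vyyx"  ["v" ++ A₁.off]
31. n0.lim = "kyxvv"  ["k" ++ B₀.live]
32. n0.ok = false  [B₀.mk == B₁.mk]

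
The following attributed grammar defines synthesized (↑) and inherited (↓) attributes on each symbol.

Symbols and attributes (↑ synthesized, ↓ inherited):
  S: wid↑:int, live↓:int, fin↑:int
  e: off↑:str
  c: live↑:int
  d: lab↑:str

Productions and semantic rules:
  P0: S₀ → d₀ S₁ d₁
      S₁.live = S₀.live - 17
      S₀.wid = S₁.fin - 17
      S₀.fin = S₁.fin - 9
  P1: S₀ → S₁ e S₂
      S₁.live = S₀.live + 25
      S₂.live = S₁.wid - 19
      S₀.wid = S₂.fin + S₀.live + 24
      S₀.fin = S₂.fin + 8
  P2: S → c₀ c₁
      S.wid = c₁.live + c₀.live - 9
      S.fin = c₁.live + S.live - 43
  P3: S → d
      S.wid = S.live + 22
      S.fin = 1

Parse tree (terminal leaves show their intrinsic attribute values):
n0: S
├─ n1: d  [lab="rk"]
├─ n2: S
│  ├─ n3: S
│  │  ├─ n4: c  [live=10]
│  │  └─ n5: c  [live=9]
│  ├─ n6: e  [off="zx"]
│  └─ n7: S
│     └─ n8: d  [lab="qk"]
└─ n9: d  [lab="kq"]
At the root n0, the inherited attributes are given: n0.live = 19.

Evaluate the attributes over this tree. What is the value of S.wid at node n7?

13

1. n0.live = 19  [given at root]
2. n1.lab = "rk"  [terminal]
3. n2.live = 2  [S₀.live - 17]
4. n3.live = 27  [S₀.live + 25]
5. n4.live = 10  [terminal]
6. n5.live = 9  [terminal]
7. n3.wid = 10  [c₁.live + c₀.live - 9]
8. n3.fin = -7  [c₁.live + S.live - 43]
9. n6.off = "zx"  [terminal]
10. n7.live = -9  [S₁.wid - 19]
11. n8.lab = "qk"  [terminal]
12. n7.wid = 13  [S.live + 22]
13. n7.fin = 1  [1]
14. n2.wid = 27  [S₂.fin + S₀.live + 24]
15. n2.fin = 9  [S₂.fin + 8]
16. n9.lab = "kq"  [terminal]
17. n0.wid = -8  [S₁.fin - 17]
18. n0.fin = 0  [S₁.fin - 9]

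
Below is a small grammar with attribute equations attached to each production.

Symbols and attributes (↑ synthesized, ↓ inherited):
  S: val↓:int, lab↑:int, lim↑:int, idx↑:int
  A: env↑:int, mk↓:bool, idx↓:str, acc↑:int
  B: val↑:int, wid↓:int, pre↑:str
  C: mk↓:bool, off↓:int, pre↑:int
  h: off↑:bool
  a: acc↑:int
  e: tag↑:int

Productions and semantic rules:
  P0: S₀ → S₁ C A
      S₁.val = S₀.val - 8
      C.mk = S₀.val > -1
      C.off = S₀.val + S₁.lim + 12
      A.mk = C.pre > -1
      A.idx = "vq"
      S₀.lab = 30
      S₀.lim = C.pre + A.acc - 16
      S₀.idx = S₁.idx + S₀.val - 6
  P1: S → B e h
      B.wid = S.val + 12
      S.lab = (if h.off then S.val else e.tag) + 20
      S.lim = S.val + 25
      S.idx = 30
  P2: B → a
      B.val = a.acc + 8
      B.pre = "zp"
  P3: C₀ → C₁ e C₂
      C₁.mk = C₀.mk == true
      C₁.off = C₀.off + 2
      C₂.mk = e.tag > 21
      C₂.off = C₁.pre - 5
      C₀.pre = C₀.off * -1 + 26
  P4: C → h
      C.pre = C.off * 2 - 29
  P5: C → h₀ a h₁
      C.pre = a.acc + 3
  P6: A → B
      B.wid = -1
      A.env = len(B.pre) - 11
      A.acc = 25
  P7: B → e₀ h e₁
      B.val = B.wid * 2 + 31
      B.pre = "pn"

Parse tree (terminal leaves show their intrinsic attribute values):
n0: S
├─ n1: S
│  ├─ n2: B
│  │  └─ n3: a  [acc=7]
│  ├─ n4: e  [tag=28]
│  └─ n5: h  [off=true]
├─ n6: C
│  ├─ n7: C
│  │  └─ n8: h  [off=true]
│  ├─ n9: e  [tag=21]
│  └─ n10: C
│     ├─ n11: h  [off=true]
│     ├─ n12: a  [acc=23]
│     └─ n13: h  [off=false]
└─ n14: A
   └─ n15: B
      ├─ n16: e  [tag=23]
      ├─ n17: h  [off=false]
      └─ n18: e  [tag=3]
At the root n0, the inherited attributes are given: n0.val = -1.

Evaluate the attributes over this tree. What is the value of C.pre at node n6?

1. n0.val = -1  [given at root]
2. n1.val = -9  [S₀.val - 8]
3. n2.wid = 3  [S.val + 12]
4. n3.acc = 7  [terminal]
5. n2.val = 15  [a.acc + 8]
6. n2.pre = "zp"  ["zp"]
7. n4.tag = 28  [terminal]
8. n5.off = true  [terminal]
9. n1.lab = 11  [(if h.off then S.val else e.tag) + 20]
10. n1.lim = 16  [S.val + 25]
11. n1.idx = 30  [30]
12. n6.mk = false  [S₀.val > -1]
13. n6.off = 27  [S₀.val + S₁.lim + 12]
14. n7.mk = false  [C₀.mk == true]
15. n7.off = 29  [C₀.off + 2]
16. n8.off = true  [terminal]
17. n7.pre = 29  [C.off * 2 - 29]
18. n9.tag = 21  [terminal]
19. n10.mk = false  [e.tag > 21]
20. n10.off = 24  [C₁.pre - 5]
21. n11.off = true  [terminal]
22. n12.acc = 23  [terminal]
23. n13.off = false  [terminal]
24. n10.pre = 26  [a.acc + 3]
25. n6.pre = -1  [C₀.off * -1 + 26]
26. n14.mk = false  [C.pre > -1]
27. n14.idx = "vq"  ["vq"]
28. n15.wid = -1  [-1]
29. n16.tag = 23  [terminal]
30. n17.off = false  [terminal]
31. n18.tag = 3  [terminal]
32. n15.val = 29  [B.wid * 2 + 31]
33. n15.pre = "pn"  ["pn"]
34. n14.env = -9  [len(B.pre) - 11]
35. n14.acc = 25  [25]
36. n0.lab = 30  [30]
37. n0.lim = 8  [C.pre + A.acc - 16]
38. n0.idx = 23  [S₁.idx + S₀.val - 6]

-1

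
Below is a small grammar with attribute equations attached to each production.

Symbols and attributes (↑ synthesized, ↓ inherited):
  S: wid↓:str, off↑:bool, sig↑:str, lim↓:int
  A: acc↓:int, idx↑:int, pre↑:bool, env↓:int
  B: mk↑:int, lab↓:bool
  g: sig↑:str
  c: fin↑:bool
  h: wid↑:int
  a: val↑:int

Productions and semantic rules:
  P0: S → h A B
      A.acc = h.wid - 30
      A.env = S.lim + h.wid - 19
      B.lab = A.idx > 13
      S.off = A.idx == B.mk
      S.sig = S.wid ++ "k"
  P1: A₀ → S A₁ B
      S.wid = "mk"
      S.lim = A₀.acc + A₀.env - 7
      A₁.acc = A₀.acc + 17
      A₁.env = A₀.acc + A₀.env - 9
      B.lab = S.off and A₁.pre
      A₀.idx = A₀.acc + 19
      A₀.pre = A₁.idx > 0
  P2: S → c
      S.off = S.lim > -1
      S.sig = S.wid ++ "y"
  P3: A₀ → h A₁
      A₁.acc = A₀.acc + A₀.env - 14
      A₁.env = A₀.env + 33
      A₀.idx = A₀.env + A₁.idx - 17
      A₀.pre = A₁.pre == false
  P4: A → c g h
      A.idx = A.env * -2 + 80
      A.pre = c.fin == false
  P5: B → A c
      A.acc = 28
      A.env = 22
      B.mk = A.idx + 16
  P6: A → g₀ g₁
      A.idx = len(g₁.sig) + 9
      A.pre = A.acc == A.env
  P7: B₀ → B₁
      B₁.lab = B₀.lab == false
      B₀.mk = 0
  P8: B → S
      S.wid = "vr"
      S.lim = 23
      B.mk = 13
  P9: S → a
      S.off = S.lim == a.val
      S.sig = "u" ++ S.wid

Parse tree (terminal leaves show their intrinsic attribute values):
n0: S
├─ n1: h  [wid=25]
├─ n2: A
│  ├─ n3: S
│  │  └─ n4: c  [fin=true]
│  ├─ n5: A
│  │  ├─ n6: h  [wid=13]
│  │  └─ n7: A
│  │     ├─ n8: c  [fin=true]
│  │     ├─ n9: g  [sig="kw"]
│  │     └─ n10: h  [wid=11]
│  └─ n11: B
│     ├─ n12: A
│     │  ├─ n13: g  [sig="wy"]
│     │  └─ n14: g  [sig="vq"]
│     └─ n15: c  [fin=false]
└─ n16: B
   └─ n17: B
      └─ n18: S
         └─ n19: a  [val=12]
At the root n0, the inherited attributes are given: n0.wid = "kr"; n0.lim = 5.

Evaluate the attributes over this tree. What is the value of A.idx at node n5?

1. n0.wid = "kr"  [given at root]
2. n0.lim = 5  [given at root]
3. n1.wid = 25  [terminal]
4. n2.acc = -5  [h.wid - 30]
5. n2.env = 11  [S.lim + h.wid - 19]
6. n3.wid = "mk"  ["mk"]
7. n3.lim = -1  [A₀.acc + A₀.env - 7]
8. n4.fin = true  [terminal]
9. n3.off = false  [S.lim > -1]
10. n3.sig = "mky"  [S.wid ++ "y"]
11. n5.acc = 12  [A₀.acc + 17]
12. n5.env = -3  [A₀.acc + A₀.env - 9]
13. n6.wid = 13  [terminal]
14. n7.acc = -5  [A₀.acc + A₀.env - 14]
15. n7.env = 30  [A₀.env + 33]
16. n8.fin = true  [terminal]
17. n9.sig = "kw"  [terminal]
18. n10.wid = 11  [terminal]
19. n7.idx = 20  [A.env * -2 + 80]
20. n7.pre = false  [c.fin == false]
21. n5.idx = 0  [A₀.env + A₁.idx - 17]
22. n5.pre = true  [A₁.pre == false]
23. n11.lab = false  [S.off and A₁.pre]
24. n12.acc = 28  [28]
25. n12.env = 22  [22]
26. n13.sig = "wy"  [terminal]
27. n14.sig = "vq"  [terminal]
28. n12.idx = 11  [len(g₁.sig) + 9]
29. n12.pre = false  [A.acc == A.env]
30. n15.fin = false  [terminal]
31. n11.mk = 27  [A.idx + 16]
32. n2.idx = 14  [A₀.acc + 19]
33. n2.pre = false  [A₁.idx > 0]
34. n16.lab = true  [A.idx > 13]
35. n17.lab = false  [B₀.lab == false]
36. n18.wid = "vr"  ["vr"]
37. n18.lim = 23  [23]
38. n19.val = 12  [terminal]
39. n18.off = false  [S.lim == a.val]
40. n18.sig = "uvr"  ["u" ++ S.wid]
41. n17.mk = 13  [13]
42. n16.mk = 0  [0]
43. n0.off = false  [A.idx == B.mk]
44. n0.sig = "krk"  [S.wid ++ "k"]

0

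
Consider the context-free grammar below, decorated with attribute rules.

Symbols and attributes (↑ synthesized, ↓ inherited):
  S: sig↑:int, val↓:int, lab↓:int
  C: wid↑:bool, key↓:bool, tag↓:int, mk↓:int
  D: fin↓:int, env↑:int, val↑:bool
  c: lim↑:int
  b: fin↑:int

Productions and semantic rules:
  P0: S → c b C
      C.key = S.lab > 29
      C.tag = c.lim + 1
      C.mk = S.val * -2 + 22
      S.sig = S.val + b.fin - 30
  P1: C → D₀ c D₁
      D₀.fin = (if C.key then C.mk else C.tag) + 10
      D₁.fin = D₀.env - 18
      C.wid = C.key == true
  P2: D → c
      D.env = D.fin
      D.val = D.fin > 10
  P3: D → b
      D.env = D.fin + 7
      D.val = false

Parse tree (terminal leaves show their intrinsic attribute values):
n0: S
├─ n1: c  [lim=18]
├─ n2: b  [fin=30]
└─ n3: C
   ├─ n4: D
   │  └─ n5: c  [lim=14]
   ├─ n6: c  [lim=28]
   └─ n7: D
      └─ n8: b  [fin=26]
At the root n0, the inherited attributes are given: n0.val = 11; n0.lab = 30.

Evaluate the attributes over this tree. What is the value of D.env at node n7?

-1

1. n0.val = 11  [given at root]
2. n0.lab = 30  [given at root]
3. n1.lim = 18  [terminal]
4. n2.fin = 30  [terminal]
5. n3.key = true  [S.lab > 29]
6. n3.tag = 19  [c.lim + 1]
7. n3.mk = 0  [S.val * -2 + 22]
8. n4.fin = 10  [(if C.key then C.mk else C.tag) + 10]
9. n5.lim = 14  [terminal]
10. n4.env = 10  [D.fin]
11. n4.val = false  [D.fin > 10]
12. n6.lim = 28  [terminal]
13. n7.fin = -8  [D₀.env - 18]
14. n8.fin = 26  [terminal]
15. n7.env = -1  [D.fin + 7]
16. n7.val = false  [false]
17. n3.wid = true  [C.key == true]
18. n0.sig = 11  [S.val + b.fin - 30]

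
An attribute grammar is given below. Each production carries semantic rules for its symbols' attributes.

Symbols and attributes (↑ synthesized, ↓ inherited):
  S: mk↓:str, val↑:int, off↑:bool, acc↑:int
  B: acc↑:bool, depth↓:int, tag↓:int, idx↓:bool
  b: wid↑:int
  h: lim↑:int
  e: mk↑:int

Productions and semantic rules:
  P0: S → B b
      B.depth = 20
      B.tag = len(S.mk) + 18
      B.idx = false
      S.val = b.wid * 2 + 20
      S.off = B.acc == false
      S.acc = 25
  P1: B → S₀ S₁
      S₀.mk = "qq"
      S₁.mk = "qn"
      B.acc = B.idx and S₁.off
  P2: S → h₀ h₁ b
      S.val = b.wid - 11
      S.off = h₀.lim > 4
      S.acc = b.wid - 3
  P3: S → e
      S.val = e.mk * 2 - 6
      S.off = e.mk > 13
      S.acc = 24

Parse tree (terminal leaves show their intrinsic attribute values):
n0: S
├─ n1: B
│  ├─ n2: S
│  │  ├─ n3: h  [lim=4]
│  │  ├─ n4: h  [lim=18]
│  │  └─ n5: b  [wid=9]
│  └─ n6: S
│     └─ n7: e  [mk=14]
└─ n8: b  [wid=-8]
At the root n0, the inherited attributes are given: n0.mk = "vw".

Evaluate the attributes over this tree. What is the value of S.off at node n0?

1. n0.mk = "vw"  [given at root]
2. n1.depth = 20  [20]
3. n1.tag = 20  [len(S.mk) + 18]
4. n1.idx = false  [false]
5. n2.mk = "qq"  ["qq"]
6. n3.lim = 4  [terminal]
7. n4.lim = 18  [terminal]
8. n5.wid = 9  [terminal]
9. n2.val = -2  [b.wid - 11]
10. n2.off = false  [h₀.lim > 4]
11. n2.acc = 6  [b.wid - 3]
12. n6.mk = "qn"  ["qn"]
13. n7.mk = 14  [terminal]
14. n6.val = 22  [e.mk * 2 - 6]
15. n6.off = true  [e.mk > 13]
16. n6.acc = 24  [24]
17. n1.acc = false  [B.idx and S₁.off]
18. n8.wid = -8  [terminal]
19. n0.val = 4  [b.wid * 2 + 20]
20. n0.off = true  [B.acc == false]
21. n0.acc = 25  [25]

true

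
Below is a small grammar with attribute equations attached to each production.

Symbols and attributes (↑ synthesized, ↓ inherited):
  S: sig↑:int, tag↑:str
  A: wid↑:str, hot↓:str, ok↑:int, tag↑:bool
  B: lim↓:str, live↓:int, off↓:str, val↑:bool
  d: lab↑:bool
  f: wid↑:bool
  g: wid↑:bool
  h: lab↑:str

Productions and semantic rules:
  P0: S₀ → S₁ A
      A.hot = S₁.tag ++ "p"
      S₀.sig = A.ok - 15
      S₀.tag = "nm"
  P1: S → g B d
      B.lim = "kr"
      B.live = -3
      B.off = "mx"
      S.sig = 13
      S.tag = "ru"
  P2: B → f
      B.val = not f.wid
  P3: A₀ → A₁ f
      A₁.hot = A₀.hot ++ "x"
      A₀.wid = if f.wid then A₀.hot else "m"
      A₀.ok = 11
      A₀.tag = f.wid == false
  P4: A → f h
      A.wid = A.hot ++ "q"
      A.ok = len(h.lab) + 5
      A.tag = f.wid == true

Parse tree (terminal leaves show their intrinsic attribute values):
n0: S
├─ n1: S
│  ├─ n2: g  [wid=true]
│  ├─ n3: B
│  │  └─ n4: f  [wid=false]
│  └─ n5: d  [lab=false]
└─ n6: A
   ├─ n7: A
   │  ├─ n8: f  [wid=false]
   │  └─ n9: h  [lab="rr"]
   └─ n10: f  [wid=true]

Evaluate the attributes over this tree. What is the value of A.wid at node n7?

"rupxq"

1. n2.wid = true  [terminal]
2. n3.lim = "kr"  ["kr"]
3. n3.live = -3  [-3]
4. n3.off = "mx"  ["mx"]
5. n4.wid = false  [terminal]
6. n3.val = true  [not f.wid]
7. n5.lab = false  [terminal]
8. n1.sig = 13  [13]
9. n1.tag = "ru"  ["ru"]
10. n6.hot = "rup"  [S₁.tag ++ "p"]
11. n7.hot = "rupx"  [A₀.hot ++ "x"]
12. n8.wid = false  [terminal]
13. n9.lab = "rr"  [terminal]
14. n7.wid = "rupxq"  [A.hot ++ "q"]
15. n7.ok = 7  [len(h.lab) + 5]
16. n7.tag = false  [f.wid == true]
17. n10.wid = true  [terminal]
18. n6.wid = "rup"  [if f.wid then A₀.hot else "m"]
19. n6.ok = 11  [11]
20. n6.tag = false  [f.wid == false]
21. n0.sig = -4  [A.ok - 15]
22. n0.tag = "nm"  ["nm"]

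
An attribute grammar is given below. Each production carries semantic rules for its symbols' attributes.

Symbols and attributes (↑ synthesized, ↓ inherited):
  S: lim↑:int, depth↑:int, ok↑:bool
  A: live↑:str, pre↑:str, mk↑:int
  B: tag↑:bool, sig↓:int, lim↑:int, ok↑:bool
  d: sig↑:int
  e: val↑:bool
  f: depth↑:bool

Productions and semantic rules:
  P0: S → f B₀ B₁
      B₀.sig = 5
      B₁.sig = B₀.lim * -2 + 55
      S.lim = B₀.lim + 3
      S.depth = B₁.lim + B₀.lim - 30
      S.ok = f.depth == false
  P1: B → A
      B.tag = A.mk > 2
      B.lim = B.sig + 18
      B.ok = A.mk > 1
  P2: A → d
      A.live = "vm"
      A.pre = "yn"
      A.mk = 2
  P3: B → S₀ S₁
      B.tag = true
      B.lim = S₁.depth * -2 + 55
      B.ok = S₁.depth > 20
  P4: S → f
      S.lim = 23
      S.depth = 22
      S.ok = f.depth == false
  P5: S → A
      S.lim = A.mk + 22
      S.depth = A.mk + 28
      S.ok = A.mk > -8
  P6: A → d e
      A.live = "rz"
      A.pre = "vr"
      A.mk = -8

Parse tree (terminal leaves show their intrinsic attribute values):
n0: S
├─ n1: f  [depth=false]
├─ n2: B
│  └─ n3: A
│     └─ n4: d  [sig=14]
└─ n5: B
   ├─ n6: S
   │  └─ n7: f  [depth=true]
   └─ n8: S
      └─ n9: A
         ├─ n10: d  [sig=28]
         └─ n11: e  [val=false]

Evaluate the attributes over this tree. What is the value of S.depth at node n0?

8

1. n1.depth = false  [terminal]
2. n2.sig = 5  [5]
3. n4.sig = 14  [terminal]
4. n3.live = "vm"  ["vm"]
5. n3.pre = "yn"  ["yn"]
6. n3.mk = 2  [2]
7. n2.tag = false  [A.mk > 2]
8. n2.lim = 23  [B.sig + 18]
9. n2.ok = true  [A.mk > 1]
10. n5.sig = 9  [B₀.lim * -2 + 55]
11. n7.depth = true  [terminal]
12. n6.lim = 23  [23]
13. n6.depth = 22  [22]
14. n6.ok = false  [f.depth == false]
15. n10.sig = 28  [terminal]
16. n11.val = false  [terminal]
17. n9.live = "rz"  ["rz"]
18. n9.pre = "vr"  ["vr"]
19. n9.mk = -8  [-8]
20. n8.lim = 14  [A.mk + 22]
21. n8.depth = 20  [A.mk + 28]
22. n8.ok = false  [A.mk > -8]
23. n5.tag = true  [true]
24. n5.lim = 15  [S₁.depth * -2 + 55]
25. n5.ok = false  [S₁.depth > 20]
26. n0.lim = 26  [B₀.lim + 3]
27. n0.depth = 8  [B₁.lim + B₀.lim - 30]
28. n0.ok = true  [f.depth == false]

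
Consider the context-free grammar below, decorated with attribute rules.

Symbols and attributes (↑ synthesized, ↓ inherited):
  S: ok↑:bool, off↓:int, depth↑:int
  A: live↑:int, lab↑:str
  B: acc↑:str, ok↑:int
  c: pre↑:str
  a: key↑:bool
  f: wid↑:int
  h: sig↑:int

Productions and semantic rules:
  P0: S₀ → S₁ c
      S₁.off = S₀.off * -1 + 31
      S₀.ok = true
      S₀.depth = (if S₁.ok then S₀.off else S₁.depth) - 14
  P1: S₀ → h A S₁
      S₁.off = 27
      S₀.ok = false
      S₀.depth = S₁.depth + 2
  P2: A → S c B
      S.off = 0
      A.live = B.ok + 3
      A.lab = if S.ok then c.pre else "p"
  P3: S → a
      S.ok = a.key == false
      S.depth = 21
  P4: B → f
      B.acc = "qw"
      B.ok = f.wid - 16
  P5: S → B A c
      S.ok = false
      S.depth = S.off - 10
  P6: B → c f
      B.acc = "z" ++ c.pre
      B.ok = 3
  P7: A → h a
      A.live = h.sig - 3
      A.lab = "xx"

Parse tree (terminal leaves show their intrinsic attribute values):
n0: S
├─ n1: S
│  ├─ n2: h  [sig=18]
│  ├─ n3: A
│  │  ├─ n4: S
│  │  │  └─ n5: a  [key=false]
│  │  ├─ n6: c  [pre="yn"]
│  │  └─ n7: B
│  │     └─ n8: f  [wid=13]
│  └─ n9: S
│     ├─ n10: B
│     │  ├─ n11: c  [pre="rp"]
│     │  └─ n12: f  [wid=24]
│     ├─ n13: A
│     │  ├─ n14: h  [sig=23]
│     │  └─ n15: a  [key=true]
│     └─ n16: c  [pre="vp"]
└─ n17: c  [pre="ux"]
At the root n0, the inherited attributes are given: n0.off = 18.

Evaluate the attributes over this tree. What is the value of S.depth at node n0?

5

1. n0.off = 18  [given at root]
2. n1.off = 13  [S₀.off * -1 + 31]
3. n2.sig = 18  [terminal]
4. n4.off = 0  [0]
5. n5.key = false  [terminal]
6. n4.ok = true  [a.key == false]
7. n4.depth = 21  [21]
8. n6.pre = "yn"  [terminal]
9. n8.wid = 13  [terminal]
10. n7.acc = "qw"  ["qw"]
11. n7.ok = -3  [f.wid - 16]
12. n3.live = 0  [B.ok + 3]
13. n3.lab = "yn"  [if S.ok then c.pre else "p"]
14. n9.off = 27  [27]
15. n11.pre = "rp"  [terminal]
16. n12.wid = 24  [terminal]
17. n10.acc = "zrp"  ["z" ++ c.pre]
18. n10.ok = 3  [3]
19. n14.sig = 23  [terminal]
20. n15.key = true  [terminal]
21. n13.live = 20  [h.sig - 3]
22. n13.lab = "xx"  ["xx"]
23. n16.pre = "vp"  [terminal]
24. n9.ok = false  [false]
25. n9.depth = 17  [S.off - 10]
26. n1.ok = false  [false]
27. n1.depth = 19  [S₁.depth + 2]
28. n17.pre = "ux"  [terminal]
29. n0.ok = true  [true]
30. n0.depth = 5  [(if S₁.ok then S₀.off else S₁.depth) - 14]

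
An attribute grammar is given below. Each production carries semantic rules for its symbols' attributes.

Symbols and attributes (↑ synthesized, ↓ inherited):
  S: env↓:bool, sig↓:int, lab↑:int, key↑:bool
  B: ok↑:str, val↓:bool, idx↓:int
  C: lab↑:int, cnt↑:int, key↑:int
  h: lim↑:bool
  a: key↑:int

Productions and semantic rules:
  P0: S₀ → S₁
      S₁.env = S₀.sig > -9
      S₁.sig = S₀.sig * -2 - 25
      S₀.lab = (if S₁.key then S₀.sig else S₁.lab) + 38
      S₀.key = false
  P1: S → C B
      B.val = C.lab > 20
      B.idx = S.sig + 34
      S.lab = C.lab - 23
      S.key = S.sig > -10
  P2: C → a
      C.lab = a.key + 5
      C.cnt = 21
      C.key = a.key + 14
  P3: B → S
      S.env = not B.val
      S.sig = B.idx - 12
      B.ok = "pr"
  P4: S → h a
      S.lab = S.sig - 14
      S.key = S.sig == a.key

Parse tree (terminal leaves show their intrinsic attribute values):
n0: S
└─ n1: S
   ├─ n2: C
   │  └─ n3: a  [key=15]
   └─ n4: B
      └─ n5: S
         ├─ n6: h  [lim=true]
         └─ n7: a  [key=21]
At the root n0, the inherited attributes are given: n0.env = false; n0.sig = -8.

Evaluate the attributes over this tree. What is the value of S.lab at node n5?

1. n0.env = false  [given at root]
2. n0.sig = -8  [given at root]
3. n1.env = true  [S₀.sig > -9]
4. n1.sig = -9  [S₀.sig * -2 - 25]
5. n3.key = 15  [terminal]
6. n2.lab = 20  [a.key + 5]
7. n2.cnt = 21  [21]
8. n2.key = 29  [a.key + 14]
9. n4.val = false  [C.lab > 20]
10. n4.idx = 25  [S.sig + 34]
11. n5.env = true  [not B.val]
12. n5.sig = 13  [B.idx - 12]
13. n6.lim = true  [terminal]
14. n7.key = 21  [terminal]
15. n5.lab = -1  [S.sig - 14]
16. n5.key = false  [S.sig == a.key]
17. n4.ok = "pr"  ["pr"]
18. n1.lab = -3  [C.lab - 23]
19. n1.key = true  [S.sig > -10]
20. n0.lab = 30  [(if S₁.key then S₀.sig else S₁.lab) + 38]
21. n0.key = false  [false]

-1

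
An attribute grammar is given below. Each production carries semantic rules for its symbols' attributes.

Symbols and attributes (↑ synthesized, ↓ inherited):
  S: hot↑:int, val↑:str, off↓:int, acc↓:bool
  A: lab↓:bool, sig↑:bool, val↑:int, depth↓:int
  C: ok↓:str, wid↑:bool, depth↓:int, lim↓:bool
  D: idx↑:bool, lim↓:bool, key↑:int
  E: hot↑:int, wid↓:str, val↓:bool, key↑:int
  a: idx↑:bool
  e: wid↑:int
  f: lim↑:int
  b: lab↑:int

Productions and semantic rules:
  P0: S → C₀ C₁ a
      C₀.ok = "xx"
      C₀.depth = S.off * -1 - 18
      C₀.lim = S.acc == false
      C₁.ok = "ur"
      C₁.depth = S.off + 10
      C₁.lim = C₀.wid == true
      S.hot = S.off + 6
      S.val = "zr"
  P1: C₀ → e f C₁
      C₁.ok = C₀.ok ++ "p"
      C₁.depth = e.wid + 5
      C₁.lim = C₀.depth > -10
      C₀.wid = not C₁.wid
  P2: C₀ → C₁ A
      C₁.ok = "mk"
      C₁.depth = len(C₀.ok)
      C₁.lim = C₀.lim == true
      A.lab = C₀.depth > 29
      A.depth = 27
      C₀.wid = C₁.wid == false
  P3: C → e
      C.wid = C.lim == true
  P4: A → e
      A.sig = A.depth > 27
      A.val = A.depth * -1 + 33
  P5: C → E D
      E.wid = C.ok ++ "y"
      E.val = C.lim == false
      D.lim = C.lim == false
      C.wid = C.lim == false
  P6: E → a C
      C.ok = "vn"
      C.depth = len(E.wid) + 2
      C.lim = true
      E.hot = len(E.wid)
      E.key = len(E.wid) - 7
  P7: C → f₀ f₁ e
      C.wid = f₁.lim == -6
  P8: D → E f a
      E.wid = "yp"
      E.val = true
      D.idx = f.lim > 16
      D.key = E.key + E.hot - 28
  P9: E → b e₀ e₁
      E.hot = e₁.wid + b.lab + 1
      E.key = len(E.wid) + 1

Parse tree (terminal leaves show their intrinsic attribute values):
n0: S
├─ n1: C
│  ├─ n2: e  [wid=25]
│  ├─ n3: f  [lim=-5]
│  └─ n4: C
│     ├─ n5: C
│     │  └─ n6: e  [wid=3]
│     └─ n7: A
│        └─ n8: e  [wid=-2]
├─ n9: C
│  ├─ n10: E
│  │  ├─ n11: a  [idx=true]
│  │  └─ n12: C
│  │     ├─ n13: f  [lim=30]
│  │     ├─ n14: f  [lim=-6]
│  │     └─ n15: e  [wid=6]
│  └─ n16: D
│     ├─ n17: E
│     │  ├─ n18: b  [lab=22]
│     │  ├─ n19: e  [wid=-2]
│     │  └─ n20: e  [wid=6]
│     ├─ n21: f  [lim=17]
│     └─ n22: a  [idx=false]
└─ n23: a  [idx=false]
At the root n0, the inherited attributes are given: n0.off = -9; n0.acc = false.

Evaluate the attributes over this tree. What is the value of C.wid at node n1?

true

1. n0.off = -9  [given at root]
2. n0.acc = false  [given at root]
3. n1.ok = "xx"  ["xx"]
4. n1.depth = -9  [S.off * -1 - 18]
5. n1.lim = true  [S.acc == false]
6. n2.wid = 25  [terminal]
7. n3.lim = -5  [terminal]
8. n4.ok = "xxp"  [C₀.ok ++ "p"]
9. n4.depth = 30  [e.wid + 5]
10. n4.lim = true  [C₀.depth > -10]
11. n5.ok = "mk"  ["mk"]
12. n5.depth = 3  [len(C₀.ok)]
13. n5.lim = true  [C₀.lim == true]
14. n6.wid = 3  [terminal]
15. n5.wid = true  [C.lim == true]
16. n7.lab = true  [C₀.depth > 29]
17. n7.depth = 27  [27]
18. n8.wid = -2  [terminal]
19. n7.sig = false  [A.depth > 27]
20. n7.val = 6  [A.depth * -1 + 33]
21. n4.wid = false  [C₁.wid == false]
22. n1.wid = true  [not C₁.wid]
23. n9.ok = "ur"  ["ur"]
24. n9.depth = 1  [S.off + 10]
25. n9.lim = true  [C₀.wid == true]
26. n10.wid = "ury"  [C.ok ++ "y"]
27. n10.val = false  [C.lim == false]
28. n11.idx = true  [terminal]
29. n12.ok = "vn"  ["vn"]
30. n12.depth = 5  [len(E.wid) + 2]
31. n12.lim = true  [true]
32. n13.lim = 30  [terminal]
33. n14.lim = -6  [terminal]
34. n15.wid = 6  [terminal]
35. n12.wid = true  [f₁.lim == -6]
36. n10.hot = 3  [len(E.wid)]
37. n10.key = -4  [len(E.wid) - 7]
38. n16.lim = false  [C.lim == false]
39. n17.wid = "yp"  ["yp"]
40. n17.val = true  [true]
41. n18.lab = 22  [terminal]
42. n19.wid = -2  [terminal]
43. n20.wid = 6  [terminal]
44. n17.hot = 29  [e₁.wid + b.lab + 1]
45. n17.key = 3  [len(E.wid) + 1]
46. n21.lim = 17  [terminal]
47. n22.idx = false  [terminal]
48. n16.idx = true  [f.lim > 16]
49. n16.key = 4  [E.key + E.hot - 28]
50. n9.wid = false  [C.lim == false]
51. n23.idx = false  [terminal]
52. n0.hot = -3  [S.off + 6]
53. n0.val = "zr"  ["zr"]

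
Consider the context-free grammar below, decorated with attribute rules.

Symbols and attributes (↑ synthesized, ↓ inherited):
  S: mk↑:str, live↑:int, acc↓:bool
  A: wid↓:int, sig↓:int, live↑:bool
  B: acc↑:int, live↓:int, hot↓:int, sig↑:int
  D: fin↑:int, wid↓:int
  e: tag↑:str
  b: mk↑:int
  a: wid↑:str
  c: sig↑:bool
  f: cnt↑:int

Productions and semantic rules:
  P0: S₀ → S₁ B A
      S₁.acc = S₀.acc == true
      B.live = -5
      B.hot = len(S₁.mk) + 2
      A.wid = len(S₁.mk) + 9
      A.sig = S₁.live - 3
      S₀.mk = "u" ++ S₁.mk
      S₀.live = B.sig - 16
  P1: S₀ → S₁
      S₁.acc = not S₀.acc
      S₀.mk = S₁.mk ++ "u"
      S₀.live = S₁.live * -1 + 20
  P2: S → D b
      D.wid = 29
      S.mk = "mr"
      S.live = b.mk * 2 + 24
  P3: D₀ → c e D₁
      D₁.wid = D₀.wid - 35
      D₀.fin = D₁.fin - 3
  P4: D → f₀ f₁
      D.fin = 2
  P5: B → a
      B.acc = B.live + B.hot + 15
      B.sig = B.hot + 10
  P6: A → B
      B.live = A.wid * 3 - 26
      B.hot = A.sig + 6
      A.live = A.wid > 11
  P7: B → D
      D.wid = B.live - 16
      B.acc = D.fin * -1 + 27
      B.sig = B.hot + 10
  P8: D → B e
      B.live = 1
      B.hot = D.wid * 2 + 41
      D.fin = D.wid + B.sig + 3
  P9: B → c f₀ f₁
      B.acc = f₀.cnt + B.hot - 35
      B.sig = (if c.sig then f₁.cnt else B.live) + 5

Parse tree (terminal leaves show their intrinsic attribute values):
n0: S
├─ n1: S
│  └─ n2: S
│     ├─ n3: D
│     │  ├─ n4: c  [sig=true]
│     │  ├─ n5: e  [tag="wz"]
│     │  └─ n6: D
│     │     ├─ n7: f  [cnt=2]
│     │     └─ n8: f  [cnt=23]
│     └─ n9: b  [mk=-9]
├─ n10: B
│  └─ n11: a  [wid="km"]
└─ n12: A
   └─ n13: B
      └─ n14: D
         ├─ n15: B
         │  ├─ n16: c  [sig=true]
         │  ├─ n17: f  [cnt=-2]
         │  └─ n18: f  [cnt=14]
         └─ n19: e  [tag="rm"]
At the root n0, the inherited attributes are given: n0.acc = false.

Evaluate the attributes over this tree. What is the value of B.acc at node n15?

-8

1. n0.acc = false  [given at root]
2. n1.acc = false  [S₀.acc == true]
3. n2.acc = true  [not S₀.acc]
4. n3.wid = 29  [29]
5. n4.sig = true  [terminal]
6. n5.tag = "wz"  [terminal]
7. n6.wid = -6  [D₀.wid - 35]
8. n7.cnt = 2  [terminal]
9. n8.cnt = 23  [terminal]
10. n6.fin = 2  [2]
11. n3.fin = -1  [D₁.fin - 3]
12. n9.mk = -9  [terminal]
13. n2.mk = "mr"  ["mr"]
14. n2.live = 6  [b.mk * 2 + 24]
15. n1.mk = "mru"  [S₁.mk ++ "u"]
16. n1.live = 14  [S₁.live * -1 + 20]
17. n10.live = -5  [-5]
18. n10.hot = 5  [len(S₁.mk) + 2]
19. n11.wid = "km"  [terminal]
20. n10.acc = 15  [B.live + B.hot + 15]
21. n10.sig = 15  [B.hot + 10]
22. n12.wid = 12  [len(S₁.mk) + 9]
23. n12.sig = 11  [S₁.live - 3]
24. n13.live = 10  [A.wid * 3 - 26]
25. n13.hot = 17  [A.sig + 6]
26. n14.wid = -6  [B.live - 16]
27. n15.live = 1  [1]
28. n15.hot = 29  [D.wid * 2 + 41]
29. n16.sig = true  [terminal]
30. n17.cnt = -2  [terminal]
31. n18.cnt = 14  [terminal]
32. n15.acc = -8  [f₀.cnt + B.hot - 35]
33. n15.sig = 19  [(if c.sig then f₁.cnt else B.live) + 5]
34. n19.tag = "rm"  [terminal]
35. n14.fin = 16  [D.wid + B.sig + 3]
36. n13.acc = 11  [D.fin * -1 + 27]
37. n13.sig = 27  [B.hot + 10]
38. n12.live = true  [A.wid > 11]
39. n0.mk = "umru"  ["u" ++ S₁.mk]
40. n0.live = -1  [B.sig - 16]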